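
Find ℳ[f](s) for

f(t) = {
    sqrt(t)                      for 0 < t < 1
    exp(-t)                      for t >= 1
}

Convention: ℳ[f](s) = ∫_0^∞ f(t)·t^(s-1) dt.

along the cuts 1, ℳ[f](s) splits into 2 integrals
for t in [0, 1): the term is ∫ sqrt(t)·t^(s-1)
segment [1, ∞) carries exp(-t); integrate it

((2*s + 1)*uppergamma(s, 1) + 2)/(2*s + 1)
  Re(s) > -1/2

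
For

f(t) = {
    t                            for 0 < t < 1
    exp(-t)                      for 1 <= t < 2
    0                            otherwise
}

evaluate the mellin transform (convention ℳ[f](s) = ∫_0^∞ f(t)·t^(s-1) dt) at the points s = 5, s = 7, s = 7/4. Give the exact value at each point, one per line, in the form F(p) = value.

integrate the 2 segments split at 1, then add the results
[0, 1) adds the kernel integral of t
for t in [1, 2): the term is ∫ exp(-t)·t^(s-1)

F(5) = -168*exp(-2) + 1/6 + 65*exp(-1)
F(7) = -5296*exp(-2) + 1/8 + 1957*exp(-1)
F(7/4) = -uppergamma(7/4, 2) + 4/11 + uppergamma(7/4, 1)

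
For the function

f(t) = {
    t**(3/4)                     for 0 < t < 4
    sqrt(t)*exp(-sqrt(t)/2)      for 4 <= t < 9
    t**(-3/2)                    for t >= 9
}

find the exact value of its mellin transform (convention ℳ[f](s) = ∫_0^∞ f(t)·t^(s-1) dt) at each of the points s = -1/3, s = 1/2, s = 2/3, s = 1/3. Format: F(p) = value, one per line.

F(-1/3) = -2*2**(1/3)*uppergamma(1/3, 3/2) + 2*3**(1/3)/297 + 2*2**(1/3)*uppergamma(1/3, 1) + 12*2**(5/6)/5
F(1/2) = -20*exp(-3/2) + 1/9 + 16*sqrt(2)/5 + 16*exp(-1)
F(2/3) = -8*2**(1/3)*uppergamma(7/3, 3/2) + 2*3**(1/3)/15 + 48*2**(5/6)/17 + 8*2**(1/3)*uppergamma(7/3, 1)
F(1/3) = -4*2**(2/3)*uppergamma(5/3, 3/2) + 2*3**(2/3)/63 + 4*2**(2/3)*uppergamma(5/3, 1) + 48*2**(1/6)/13

peel off the shared t-power: t**(1/4) on [0, 4); exp(-sqrt(t)/2) on [4, 9); t**(-2) on [9, ∞)
undo the power substitution: sqrt(t) on [0, 2); exp(-t/2) on [2, 3); t**(-4) on [3, ∞)
the 3 pieces separated at 4, 9 each add one integral
the [0, 4) slice contributes ∫ t**(3/4)·t^(s-1) dt
[4, 9) adds the kernel integral of sqrt(t)*exp(-sqrt(t)/2)
for t in [9, ∞): the term is ∫ t**(-3/2)·t^(s-1)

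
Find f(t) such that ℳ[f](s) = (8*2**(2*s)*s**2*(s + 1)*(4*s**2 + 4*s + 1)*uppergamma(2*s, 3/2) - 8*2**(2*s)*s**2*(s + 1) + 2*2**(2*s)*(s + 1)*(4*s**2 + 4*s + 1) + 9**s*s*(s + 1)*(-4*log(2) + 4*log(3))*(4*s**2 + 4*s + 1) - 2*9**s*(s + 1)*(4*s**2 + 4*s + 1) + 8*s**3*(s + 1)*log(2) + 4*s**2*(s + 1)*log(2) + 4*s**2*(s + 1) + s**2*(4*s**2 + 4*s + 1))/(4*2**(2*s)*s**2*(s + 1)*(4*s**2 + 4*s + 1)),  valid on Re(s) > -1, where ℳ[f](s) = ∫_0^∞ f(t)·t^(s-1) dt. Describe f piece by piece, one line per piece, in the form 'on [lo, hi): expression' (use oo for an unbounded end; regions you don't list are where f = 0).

back out the power substitution: t**2 on [0, 1/2); t*log(t) on [1/2, 1); log(t) on [1, 3/2); …
f breaks at 1/4, 1, 9/4 into 4 integrals to sum
between 0 and 1/4 the integrand is t·t^(s-1)
segment [1/4, 1) carries sqrt(t)*log(sqrt(t)); integrate it
segment 1 to 9/4 holds log(sqrt(t)); add its integral
[9/4, ∞) adds the kernel integral of exp(-sqrt(t))

on [0, 1/4): t
on [1/4, 1): sqrt(t)*log(sqrt(t))
on [1, 9/4): log(sqrt(t))
on [9/4, oo): exp(-sqrt(t))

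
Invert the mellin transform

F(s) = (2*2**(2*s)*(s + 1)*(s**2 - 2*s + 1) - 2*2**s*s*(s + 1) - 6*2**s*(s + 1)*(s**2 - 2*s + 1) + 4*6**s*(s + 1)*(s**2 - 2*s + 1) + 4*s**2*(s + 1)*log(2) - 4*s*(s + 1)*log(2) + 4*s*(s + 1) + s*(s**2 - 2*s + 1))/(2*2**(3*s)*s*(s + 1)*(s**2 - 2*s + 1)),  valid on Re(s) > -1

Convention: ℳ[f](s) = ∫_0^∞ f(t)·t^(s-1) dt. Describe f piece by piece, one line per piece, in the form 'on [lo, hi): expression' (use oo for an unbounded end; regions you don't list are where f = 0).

strip the power substitution: 4*t**2 on [0, sqrt(2)/4); log(4*t**2)/(4*t**2) on [sqrt(2)/4, 1/2); 3 on [1/2, sqrt(2)/2); …
strip the common scale on t: t**2 on [0, sqrt(2)/2); log(t**2)/t**2 on [sqrt(2)/2, 1); 3 on [1, sqrt(2)); …
remove the power substitution first: t on [0, 1/2); log(t)/t on [1/2, 1); 3 on [1, 2); …
integrate the 4 segments split at 1/8, 1/4, 1/2, then add the results
the [0, 1/8) slice contributes ∫ 4*t·t^(s-1) dt
segment 1/8 to 1/4 holds log(4*t)/(4*t); add its integral
between 1/4 and 1/2 the integrand is 3·t^(s-1)
for t in [1/2, 3/4): the term is ∫ 2·t^(s-1)

on [0, 1/8): 4*t
on [1/8, 1/4): log(4*t)/(4*t)
on [1/4, 1/2): 3
on [1/2, 3/4): 2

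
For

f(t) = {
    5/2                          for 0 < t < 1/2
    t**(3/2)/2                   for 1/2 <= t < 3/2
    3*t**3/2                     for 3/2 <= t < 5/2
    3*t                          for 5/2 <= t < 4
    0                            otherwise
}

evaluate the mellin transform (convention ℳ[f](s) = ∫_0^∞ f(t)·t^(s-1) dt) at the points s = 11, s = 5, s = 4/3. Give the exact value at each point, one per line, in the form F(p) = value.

cuts at 1/2, 3/2, 5/2: linearity sums the 4 kernel integrals
between 0 and 1/2 the integrand is 5/2·t^(s-1)
segment [1/2, 3/2) carries t**(3/2)/2; integrate it
piece [3/2, 5/2): integrate 3*t**3/2 against the kernel
the [5/2, 4) slice contributes ∫ 3*t·t^(s-1) dt

F(11) = -sqrt(2)/204800 + 531441*sqrt(6)/204800 + 5322915425099/1261568
F(5) = -sqrt(2)/1664 + 729*sqrt(6)/1664 + 282527/128
F(4/3) = 3*2**(2/3)*(-28917*3**(1/3) - 364*sqrt(2) + 3276*sqrt(2)*3**(5/6) + 90525*5**(1/3) + 694382)/99008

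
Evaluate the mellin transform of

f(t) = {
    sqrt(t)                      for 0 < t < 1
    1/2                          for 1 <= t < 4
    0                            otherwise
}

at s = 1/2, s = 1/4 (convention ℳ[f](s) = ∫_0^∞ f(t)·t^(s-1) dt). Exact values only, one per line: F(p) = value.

F(1/2) = 2
F(1/4) = -2/3 + 2*sqrt(2)

the power substitution comes off first: t on [0, 1); 1/2 on [1, 2)
integrate the 2 segments split at 1, then add the results
segment [0, 1) carries sqrt(t); integrate it
on [1, 4): add ∫ 1/2·t^(s-1) dt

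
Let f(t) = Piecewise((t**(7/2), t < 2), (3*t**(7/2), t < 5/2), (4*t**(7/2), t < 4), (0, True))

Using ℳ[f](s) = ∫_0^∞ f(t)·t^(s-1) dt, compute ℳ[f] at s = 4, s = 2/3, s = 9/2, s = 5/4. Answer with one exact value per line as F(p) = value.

F(4) = -15625*sqrt(10)/384 - 512*sqrt(2)/15 + 262144/15
F(2/3) = -75*2**(5/6)*5**(1/6)/16 - 192*2**(1/6)/25 + 6144*2**(1/3)/25
F(9/2) = 66587167/2048
F(5/4) = -625*2**(1/4)*5**(3/4)/152 - 128*2**(3/4)/19 + 8192*sqrt(2)/19

cuts at 2, 5/2: linearity sums the 3 kernel integrals
for t in [0, 2): the term is ∫ t**(7/2)·t^(s-1)
the [2, 5/2) slice contributes ∫ 3*t**(7/2)·t^(s-1) dt
on [5/2, 4) integrate f = 4*t**(7/2) against the kernel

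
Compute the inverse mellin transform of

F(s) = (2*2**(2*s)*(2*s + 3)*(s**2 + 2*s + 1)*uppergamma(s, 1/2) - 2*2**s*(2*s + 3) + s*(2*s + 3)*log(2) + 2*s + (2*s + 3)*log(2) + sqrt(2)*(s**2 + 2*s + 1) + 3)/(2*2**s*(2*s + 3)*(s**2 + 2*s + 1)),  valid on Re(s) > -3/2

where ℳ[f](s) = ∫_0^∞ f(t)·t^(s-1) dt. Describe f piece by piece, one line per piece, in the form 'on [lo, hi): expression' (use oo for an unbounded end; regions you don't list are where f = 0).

on [0, 1/2): t**(3/2)
on [1/2, 1): t*log(t)
on [1, oo): exp(-t/2)

breakpoints 1/2, 1: one integral from each of the 3 segments
on [0, 1/2) integrate f = t**(3/2) against the kernel
∫ over [1/2, 1) of t*log(t)·t^(s-1) joins the sum
between 1 and ∞ the integrand is exp(-t/2)·t^(s-1)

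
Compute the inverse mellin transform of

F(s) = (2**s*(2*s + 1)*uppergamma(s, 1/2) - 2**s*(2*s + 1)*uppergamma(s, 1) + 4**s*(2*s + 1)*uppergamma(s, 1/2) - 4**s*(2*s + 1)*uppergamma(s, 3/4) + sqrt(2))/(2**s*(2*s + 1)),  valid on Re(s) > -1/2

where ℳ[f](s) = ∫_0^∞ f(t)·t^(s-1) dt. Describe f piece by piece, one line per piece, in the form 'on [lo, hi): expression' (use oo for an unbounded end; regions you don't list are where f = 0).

summing 3 kernel integrals split by 1/2, 1 yields ℳ[f](s)
for t in [0, 1/2): the term is ∫ sqrt(t)·t^(s-1)
between 1/2 and 1 the integrand is exp(-t)·t^(s-1)
the [1, 3/2) slice contributes ∫ exp(-t/2)·t^(s-1) dt

on [0, 1/2): sqrt(t)
on [1/2, 1): exp(-t)
on [1, 3/2): exp(-t/2)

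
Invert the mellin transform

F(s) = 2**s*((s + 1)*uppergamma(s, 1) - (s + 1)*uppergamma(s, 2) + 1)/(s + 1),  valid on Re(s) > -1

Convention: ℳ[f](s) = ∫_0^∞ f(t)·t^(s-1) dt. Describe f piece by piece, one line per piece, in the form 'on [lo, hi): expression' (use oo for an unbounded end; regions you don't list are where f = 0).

on [0, 2): t/2
on [2, 4): exp(-t/2)

the common scale on t comes off first: t on [0, 1); exp(-t) on [1, 2)
cuts at 2: linearity sums the 2 kernel integrals
segment 0 to 2 holds t/2; add its integral
∫ exp(-t/2)·t^(s-1) over [2, 4)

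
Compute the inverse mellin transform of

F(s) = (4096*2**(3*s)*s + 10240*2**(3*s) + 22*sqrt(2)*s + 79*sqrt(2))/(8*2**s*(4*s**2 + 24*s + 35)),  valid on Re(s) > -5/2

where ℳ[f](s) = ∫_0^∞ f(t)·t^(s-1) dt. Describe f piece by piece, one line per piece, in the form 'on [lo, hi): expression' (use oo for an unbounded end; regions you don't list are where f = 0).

slice at 1/2, transform all 2 pieces, and sum them
segment 0 to 1/2 holds 6*t**(5/2); add its integral
∫ over [1/2, 4) of t**(7/2)·t^(s-1) joins the sum

on [0, 1/2): 6*t**(5/2)
on [1/2, 4): t**(7/2)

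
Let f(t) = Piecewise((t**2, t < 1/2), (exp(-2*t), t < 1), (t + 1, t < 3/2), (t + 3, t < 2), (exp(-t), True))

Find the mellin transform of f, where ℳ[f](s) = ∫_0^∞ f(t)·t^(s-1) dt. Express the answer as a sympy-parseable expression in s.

(20*2**(2*s)*s*(s + 2) + 12*2**(2*s)*(s + 2) + 4*2**s*s*(s + 1)*(s + 2)*uppergamma(s, 2) - 8*2**s*s*(s + 2) - 4*2**s*(s + 2) - 8*3**s*s*(s + 2) - 8*3**s*(s + 2) + 4*s*(s + 1)*(s + 2)*uppergamma(s, 1) - 4*s*(s + 1)*(s + 2)*uppergamma(s, 2) + s*(s + 1))/(4*2**s*s*(s + 1)*(s + 2))
  Re(s) > -2

f breaks at 1/2, 1, 3/2, 2 into 5 integrals to sum
∫ over [0, 1/2) of t**2·t^(s-1) joins the sum
for t in [1/2, 1): the term is ∫ exp(-2*t)·t^(s-1)
on [1, 3/2) integrate f = (t + 1) against the kernel
[3/2, 2) adds the kernel integral of (t + 3)
over [2, ∞), the kernel integral of exp(-t) enters the sum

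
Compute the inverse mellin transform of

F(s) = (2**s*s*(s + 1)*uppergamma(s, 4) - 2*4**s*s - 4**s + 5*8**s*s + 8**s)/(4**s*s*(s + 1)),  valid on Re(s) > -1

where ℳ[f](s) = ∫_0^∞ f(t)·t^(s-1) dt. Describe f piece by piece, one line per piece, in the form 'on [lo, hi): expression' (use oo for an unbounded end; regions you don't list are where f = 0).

on [0, 1): t
on [1, 2): 2*t + 1
on [2, oo): exp(-2*t)

breakpoints 1, 2: one integral from each of the 3 segments
over [0, 1), the kernel integral of t enters the sum
∫ (2*t + 1)·t^(s-1) over [1, 2)
∫ exp(-2*t)·t^(s-1) over [2, ∞)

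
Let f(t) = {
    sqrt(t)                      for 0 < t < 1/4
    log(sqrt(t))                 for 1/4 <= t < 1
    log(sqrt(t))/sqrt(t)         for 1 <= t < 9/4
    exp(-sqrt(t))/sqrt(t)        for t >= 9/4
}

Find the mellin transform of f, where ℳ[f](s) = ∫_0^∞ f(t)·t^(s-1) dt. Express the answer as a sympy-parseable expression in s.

(96*2**(2*s)*s**5*uppergamma(2*s - 1, 3/2) - 48*2**(2*s)*s**4*uppergamma(2*s - 1, 3/2) - 24*2**(2*s)*s**3*uppergamma(2*s - 1, 3/2) + 12*2**(2*s)*s**2*uppergamma(2*s - 1, 3/2) + 24*2**(2*s)*s**2 + 6*2**(2*s)*s - 3*2**(2*s) + 3**(2*s)*s**4*(-32*log(2) + 32*log(3)) - 16*3**(2*s)*s**3 - 8*3**(2*s)*s**2 + 3**(2*s)*s**2*(-8*log(3) + 8*log(2)) + 24*s**4 + 48*s**4*log(2) - 24*s**3*log(2) - 12*s**2*log(2) - 6*s**2 - 6*s + 6*s*log(2) + 3)/(6*4**s*s**2*(8*s**3 - 4*s**2 - 2*s + 1))
  Re(s) > -1/2

invert the power substitution to get t on [0, 1/2); log(t) on [1/2, 1); log(t)/t on [1, 3/2); …
strip the shared t-power: t**2 on [0, 1/2); t*log(t) on [1/2, 1); log(t) on [1, 3/2); …
slice at 1/4, 1, 9/4, transform all 4 pieces, and sum them
on [0, 1/4): add ∫ sqrt(t)·t^(s-1) dt
for t in [1/4, 1): the term is ∫ log(sqrt(t))·t^(s-1)
∫ over [1, 9/4) of log(sqrt(t))/sqrt(t)·t^(s-1) joins the sum
on [9/4, ∞): add ∫ exp(-sqrt(t))/sqrt(t)·t^(s-1) dt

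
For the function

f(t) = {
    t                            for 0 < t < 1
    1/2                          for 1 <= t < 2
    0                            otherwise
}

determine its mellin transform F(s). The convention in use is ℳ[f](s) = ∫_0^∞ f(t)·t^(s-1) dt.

slice at 1, transform all 2 pieces, and sum them
for t in [0, 1): the term is ∫ t·t^(s-1)
the [1, 2) slice contributes ∫ 1/2·t^(s-1) dt

(2**s*(s + 1) + s - 1)/(2*s*(s + 1))
  Re(s) > -1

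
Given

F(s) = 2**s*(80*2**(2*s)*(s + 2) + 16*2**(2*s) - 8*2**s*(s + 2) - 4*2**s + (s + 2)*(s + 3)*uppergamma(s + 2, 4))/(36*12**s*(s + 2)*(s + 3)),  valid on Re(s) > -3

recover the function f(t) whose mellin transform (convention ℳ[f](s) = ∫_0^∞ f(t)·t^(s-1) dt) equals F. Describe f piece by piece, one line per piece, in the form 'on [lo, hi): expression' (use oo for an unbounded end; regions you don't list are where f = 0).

back out the shared t-power: 3*t on [0, 1/3); 6*t + 1 on [1/3, 2/3); exp(-6*t) on [2/3, ∞)
reversing the common scale on t: 3*t/2 on [0, 2/3); 3*t + 1 on [2/3, 4/3); exp(-3*t) on [4/3, ∞)
undo the common scale on t: t on [0, 1); 2*t + 1 on [1, 2); exp(-2*t) on [2, ∞)
along the cuts 1/3, 2/3, ℳ[f](s) splits into 3 integrals
piece [0, 1/3): integrate 3*t**3 against the kernel
for t in [1/3, 2/3): the term is ∫ t**2*(6*t + 1)·t^(s-1)
on [2/3, ∞): add ∫ t**2*exp(-6*t)·t^(s-1) dt

on [0, 1/3): 3*t**3
on [1/3, 2/3): t**2*(6*t + 1)
on [2/3, oo): t**2*exp(-6*t)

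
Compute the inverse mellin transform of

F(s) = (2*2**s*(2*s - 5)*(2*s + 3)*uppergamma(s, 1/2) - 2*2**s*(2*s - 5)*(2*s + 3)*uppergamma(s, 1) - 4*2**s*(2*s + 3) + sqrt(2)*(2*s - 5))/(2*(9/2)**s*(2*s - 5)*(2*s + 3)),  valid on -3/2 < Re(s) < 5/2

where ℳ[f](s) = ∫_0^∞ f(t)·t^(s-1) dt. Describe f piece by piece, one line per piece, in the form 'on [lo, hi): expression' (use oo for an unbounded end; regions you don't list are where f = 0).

on [0, 2/9): 27*t**(3/2)/8
on [2/9, 4/9): exp(-9*t/4)
on [4/9, oo): 32/(243*t**(5/2))

peel off the common scale on t: 3*sqrt(6)*t**(3/2)/4 on [0, 1/3); exp(-3*t/2) on [1/3, 2/3); 4*sqrt(6)/(27*t**(5/2)) on [2/3, ∞)
back out the common scale on t: t**(3/2) on [0, 1/2); exp(-t) on [1/2, 1); t**(-5/2) on [1, ∞)
integrate the 3 segments split at 2/9, 4/9, then add the results
segment 0 to 2/9 holds 27*t**(3/2)/8; add its integral
[2/9, 4/9) adds the kernel integral of exp(-9*t/4)
piece [4/9, ∞): integrate 32/(243*t**(5/2)) against the kernel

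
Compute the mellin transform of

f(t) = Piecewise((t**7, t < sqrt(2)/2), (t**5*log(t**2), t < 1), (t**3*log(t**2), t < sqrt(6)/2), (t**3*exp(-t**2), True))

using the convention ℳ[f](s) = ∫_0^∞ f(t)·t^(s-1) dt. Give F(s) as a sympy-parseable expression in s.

2**(-s/2 - 7/2)*(2**(s/2 + 5/2)*(s + 3)**2*(s + 7)*(4*s + (s + 3)**2 + 16)*uppergamma(s/2 + 3/2, 3/2) + 2**(s/2 + 9/2)*(-s - 7)*(s + 3)**2 + 2**(s/2 + 9/2)*(s + 7)*(4*s + (s + 3)**2 + 16) + 3**(s/2 + 1/2)*(s + 3)*(s + 7)*(-12*log(2) + 12*log(3))*(4*s + (s + 3)**2 + 16) - 8*3**(s/2 + 3/2)*(s + 7)*(4*s + (s + 3)**2 + 16) + (s + 3)**3*(s + 7)*log(4) + 4*(s + 3)**2*(s + 7)*log(2) + (s + 3)**2*(4*s + 28) + (s + 3)**2*(4*s + (s + 3)**2 + 16))/((s + 3)**2*(s + 7)*(4*s + (s + 3)**2 + 16))
  Re(s) > -7

strip the shared t-power: t**5 on [0, sqrt(2)/2); t**3*log(t**2) on [sqrt(2)/2, 1); t*log(t**2) on [1, sqrt(6)/2); …
reversing the power substitution: t**(5/2) on [0, 1/2); t**(3/2)*log(t) on [1/2, 1); sqrt(t)*log(t) on [1, 3/2); …
strip the shared t-power: t**2 on [0, 1/2); t*log(t) on [1/2, 1); log(t) on [1, 3/2); …
decompose at sqrt(2)/2, 1, sqrt(6)/2; ℳ[f](s) sums the 4 pieces' integrals
segment 0 to sqrt(2)/2 holds t**7; add its integral
between sqrt(2)/2 and 1 the integrand is t**5*log(t**2)·t^(s-1)
on [1, sqrt(6)/2) integrate f = t**3*log(t**2) against the kernel
for t in [sqrt(6)/2, ∞): the term is ∫ t**3*exp(-t**2)·t^(s-1)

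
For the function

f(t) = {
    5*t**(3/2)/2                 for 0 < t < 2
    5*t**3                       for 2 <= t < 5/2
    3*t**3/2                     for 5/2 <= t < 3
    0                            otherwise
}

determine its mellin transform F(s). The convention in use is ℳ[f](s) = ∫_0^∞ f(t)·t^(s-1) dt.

(-640*2**s*(2*s + 3) + 160*2**(s + 1/2)*(s + 3) + 648*3**s*(2*s + 3) + 875*(5/2)**s*(2*s + 3))/(16*(s + 3)*(2*s + 3))
  Re(s) > -3/2

decompose at 2, 5/2; ℳ[f](s) sums the 3 pieces' integrals
for t in [0, 2): the term is ∫ 5*t**(3/2)/2·t^(s-1)
for t in [2, 5/2): the term is ∫ 5*t**3·t^(s-1)
on [5/2, 3): add ∫ 3*t**3/2·t^(s-1) dt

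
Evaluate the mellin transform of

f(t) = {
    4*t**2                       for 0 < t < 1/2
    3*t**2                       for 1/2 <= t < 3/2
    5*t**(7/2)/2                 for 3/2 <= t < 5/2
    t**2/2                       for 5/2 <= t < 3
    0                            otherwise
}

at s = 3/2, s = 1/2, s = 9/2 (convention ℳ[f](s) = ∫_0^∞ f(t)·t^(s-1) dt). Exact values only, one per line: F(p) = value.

summing 4 kernel integrals split by 1/2, 3/2, 5/2 yields ℳ[f](s)
the [0, 1/2) slice contributes ∫ 4*t**2·t^(s-1) dt
on [1/2, 3/2): add ∫ 3*t**2·t^(s-1) dt
the [3/2, 5/2) slice contributes ∫ 5*t**(7/2)/2·t^(s-1) dt
segment 5/2 to 3 holds t**2/2; add its integral

F(3/2) = -125*sqrt(10)/112 + sqrt(2)/56 + 81*sqrt(6)/56 + 27*sqrt(3)/7 + 1441/32
F(1/2) = -5*sqrt(10)/8 + sqrt(2)/20 + 9*sqrt(3)/5 + 27*sqrt(6)/20 + 85/4
F(9/2) = -15625*sqrt(10)/1664 + sqrt(2)/832 + 2187*sqrt(6)/832 + 729*sqrt(3)/13 + 30005/64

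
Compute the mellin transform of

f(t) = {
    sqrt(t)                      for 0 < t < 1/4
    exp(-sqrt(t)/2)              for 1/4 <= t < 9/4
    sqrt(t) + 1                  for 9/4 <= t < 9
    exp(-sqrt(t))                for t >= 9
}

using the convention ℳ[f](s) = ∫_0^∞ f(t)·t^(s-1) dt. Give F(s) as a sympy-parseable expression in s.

(2**(2*s + 1)*s*(2*s + 1)*uppergamma(2*s, 3) + 2**(4*s + 1)*s*(2*s + 1)*uppergamma(2*s, 1/4) - 2**(4*s + 1)*s*(2*s + 1)*uppergamma(2*s, 3/4) + 8*36**s*s + 36**s - 5*9**s*s - 9**s + s)/(4**s*s*(2*s + 1))
  Re(s) > -1/2

reversing the power substitution: t on [0, 1/2); exp(-t/2) on [1/2, 3/2); t + 1 on [3/2, 3); …
slice at 1/4, 9/4, 9, transform all 4 pieces, and sum them
over [0, 1/4), the kernel integral of sqrt(t) enters the sum
segment [1/4, 9/4) carries exp(-sqrt(t)/2); integrate it
on [9/4, 9): add ∫ (sqrt(t) + 1)·t^(s-1) dt
segment 9 to ∞ holds exp(-sqrt(t)); add its integral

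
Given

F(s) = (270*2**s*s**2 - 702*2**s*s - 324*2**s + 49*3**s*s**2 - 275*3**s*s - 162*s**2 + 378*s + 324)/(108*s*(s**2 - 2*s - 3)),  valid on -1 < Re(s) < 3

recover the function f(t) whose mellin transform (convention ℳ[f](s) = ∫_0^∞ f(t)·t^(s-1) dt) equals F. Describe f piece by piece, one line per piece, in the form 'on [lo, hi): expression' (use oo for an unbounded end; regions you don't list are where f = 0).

undo the common scale on t: t on [0, 1/2); 2*t + 1 on [1/2, 1); t/2 on [1, 3/2); …
split f at 1, 2, 3: ℳ[f](s) collects 4 kernel integrals
on [0, 1) integrate f = t/2 against the kernel
piece [1, 2): integrate (t + 1) against the kernel
on [2, 3) integrate f = t/4 against the kernel
∫ over [3, ∞) of 8/t**3·t^(s-1) joins the sum

on [0, 1): t/2
on [1, 2): t + 1
on [2, 3): t/4
on [3, oo): 8/t**3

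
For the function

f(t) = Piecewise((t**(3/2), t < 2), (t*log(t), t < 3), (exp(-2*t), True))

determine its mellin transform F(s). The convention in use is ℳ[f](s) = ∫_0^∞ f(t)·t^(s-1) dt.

along the cuts 2, 3, ℳ[f](s) splits into 3 integrals
the [0, 2) slice contributes ∫ t**(3/2)·t^(s-1) dt
the [2, 3) slice contributes ∫ t*log(t)·t^(s-1) dt
∫ over [3, ∞) of exp(-2*t)·t^(s-1) joins the sum

(-12**s*s*(2*s + 3)*log(4) - 12**s*(2*s + 3)*log(4) + 12**s*(4*s + 6) + 12**s*sqrt(2)*(4*s**2 + 8*s + 4) + 3*18**s*s*(2*s + 3)*log(3) + 18**s*(-6*s - 9) + 3*18**s*(2*s + 3)*log(3) + 3**s*(2*s + 3)*(s**2 + 2*s + 1)*uppergamma(s, 6))/(6**s*(2*s + 3)*(s**2 + 2*s + 1))
  Re(s) > -3/2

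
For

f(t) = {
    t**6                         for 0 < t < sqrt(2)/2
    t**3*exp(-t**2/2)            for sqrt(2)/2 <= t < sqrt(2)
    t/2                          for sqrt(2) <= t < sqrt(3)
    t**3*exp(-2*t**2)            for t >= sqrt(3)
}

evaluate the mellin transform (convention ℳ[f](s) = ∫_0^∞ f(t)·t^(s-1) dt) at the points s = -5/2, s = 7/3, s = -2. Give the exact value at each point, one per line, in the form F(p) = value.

remove the power substitution first: t**3 on [0, 1/2); t**(3/2)*exp(-t/2) on [1/2, 2); sqrt(t)/2 on [2, 3); …
peel off the shared t-power: t**2 on [0, 1/2); sqrt(t)*exp(-t/2) on [1/2, 2); 1/(2*sqrt(t)) on [2, 3); …
strip the shared t-power: t**(3/2) on [0, 1/2); exp(-t/2) on [1/2, 2); 1/(2*t) on [2, 3); …
integrate the 4 segments split at sqrt(2)/2, sqrt(2), sqrt(3), then add the results
∫ over [0, sqrt(2)/2) of t**6·t^(s-1) joins the sum
segment [sqrt(2)/2, sqrt(2)) carries t**3*exp(-t**2/2); integrate it
∫ over [sqrt(2), sqrt(3)) of t/2·t^(s-1) joins the sum
piece [sqrt(3), ∞): integrate t**3*exp(-2*t**2) against the kernel

F(-5/2) = -2**(1/4)*uppergamma(1/4, 1)/2 - 3**(1/4)/9 + 2**(3/4)*uppergamma(1/4, 6)/4 + 5*2**(1/4)/21 + 2**(1/4)*uppergamma(1/4, 1/4)/2
F(7/3) = -2*2**(2/3)*uppergamma(8/3, 1) - 3*2**(2/3)/10 + 2**(1/3)*uppergamma(8/3, 6)/16 + 3*2**(5/6)/800 + 9*3**(2/3)/20 + 2*2**(2/3)*uppergamma(8/3, 1/4)
F(-2) = -sqrt(3)/6 - sqrt(2)*sqrt(pi)*erfc(1)/2 + sqrt(2)*sqrt(pi)*erfc(sqrt(6))/4 + 1/16 + sqrt(2)/4 + sqrt(2)*sqrt(pi)*erfc(1/2)/2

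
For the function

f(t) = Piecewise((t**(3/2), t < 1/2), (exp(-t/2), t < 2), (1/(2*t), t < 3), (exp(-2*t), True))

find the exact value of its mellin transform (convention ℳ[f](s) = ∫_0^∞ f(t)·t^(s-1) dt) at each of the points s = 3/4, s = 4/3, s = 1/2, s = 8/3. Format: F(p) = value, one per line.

decompose at 1/2, 2, 3; ℳ[f](s) sums the 4 pieces' integrals
[0, 1/2) adds the kernel integral of t**(3/2)
segment 1/2 to 2 holds exp(-t/2); add its integral
between 2 and 3 the integrand is 1/(2*t)·t^(s-1)
the [3, ∞) slice contributes ∫ exp(-2*t)·t^(s-1) dt

F(3/4) = -2*3**(3/4)/3 - 2**(3/4)*uppergamma(3/4, 1) + 2**(1/4)*uppergamma(3/4, 6)/2 + 2**(3/4)*uppergamma(3/4, 1/4) + 19*2**(3/4)/18
F(4/3) = -3*2**(1/3)/2 - 2*2**(1/3)*uppergamma(4/3, 1) + 2**(2/3)*uppergamma(4/3, 6)/4 + 3*2**(1/6)/68 + 2*2**(1/3)*uppergamma(4/3, 1/4) + 3*3**(1/3)/2
F(1/2) = -sqrt(3)/3 - sqrt(2)*sqrt(pi)*erfc(1) + sqrt(2)*sqrt(pi)*erfc(sqrt(6))/2 + 1/8 + sqrt(2)/2 + sqrt(2)*sqrt(pi)*erfc(1/2)
F(8/3) = -4*2**(2/3)*uppergamma(8/3, 1) - 3*2**(2/3)/5 + 2**(1/3)*uppergamma(8/3, 6)/8 + 3*2**(5/6)/400 + 9*3**(2/3)/10 + 4*2**(2/3)*uppergamma(8/3, 1/4)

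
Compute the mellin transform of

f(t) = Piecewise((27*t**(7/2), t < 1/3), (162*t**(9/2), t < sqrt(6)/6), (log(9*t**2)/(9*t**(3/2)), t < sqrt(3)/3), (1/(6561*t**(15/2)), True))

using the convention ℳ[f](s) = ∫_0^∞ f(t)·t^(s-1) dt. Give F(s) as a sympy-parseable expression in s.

invert the shared t-power to get 27*t**3 on [0, 1/3); 162*t**4 on [1/3, sqrt(6)/6); log(9*t**2)/(9*t**2) on [sqrt(6)/6, sqrt(3)/3); …
peel off the common scale on t: t**3 on [0, 1); 2*t**4 on [1, sqrt(6)/2); log(t**2)/t**2 on [sqrt(6)/2, sqrt(3)); …
back out the power substitution: t**(3/2) on [0, 1); 2*t**2 on [1, 3/2); log(t)/t on [3/2, 3); …
linearity at 1/3, sqrt(6)/6, sqrt(3)/3 turns ℳ[f](s) into 4 summed integrals
piece [0, 1/3): integrate 27*t**(7/2) against the kernel
[1/3, sqrt(6)/6) adds the kernel integral of 162*t**(9/2)
between sqrt(6)/6 and sqrt(3)/3 the integrand is log(9*t**2)/(9*t**(3/2))·t^(s-1)
on [sqrt(3)/3, ∞): add ∫ 1/(6561*t**(15/2))·t^(s-1) dt

2**(-s/2 - 1/4)*3**(-s - 1/2)*(324*2**(s/2 + 1/4)*(s/2 - 15/4)*(s/2 + 9/4)*(-s + (s + 1/2)**2/4 + 1/2) - 324*2**(s/2 + 1/4)*(s/2 - 15/4)*(s + 7/2)*(-s + (s + 1/2)**2/4 + 1/2) - 54*3**(s/2 + 1/4)*(s/2 - 15/4)*(s/2 + 9/4)*(s + 1/2)*(s + 7/2)*log(3) + 54*3**(s/2 + 1/4)*(s/2 - 15/4)*(s/2 + 9/4)*(s + 1/2)*(s + 7/2)*log(2) - 108*3**(s/2 + 1/4)*(s/2 - 15/4)*(s/2 + 9/4)*(s + 7/2)*log(2) + 108*3**(s/2 + 1/4)*(s/2 - 15/4)*(s/2 + 9/4)*(s + 7/2) + 108*3**(s/2 + 1/4)*(s/2 - 15/4)*(s/2 + 9/4)*(s + 7/2)*log(3) + 729*3**(s/2 + 1/4)*(s/2 - 15/4)*(s + 7/2)*(-s + (s + 1/2)**2/4 + 1/2) + 27*6**(s/2 + 1/4)*(s/2 - 15/4)*(s/2 + 9/4)*(s + 1/2)*(s + 7/2)*log(3) - 54*6**(s/2 + 1/4)*(s/2 - 15/4)*(s/2 + 9/4)*(s + 7/2)*log(3) - 54*6**(s/2 + 1/4)*(s/2 - 15/4)*(s/2 + 9/4)*(s + 7/2) - 2*6**(s/2 + 1/4)*(s/2 + 9/4)*(s + 7/2)*(-s + (s + 1/2)**2/4 + 1/2))/(324*(s/2 - 15/4)*(s/2 + 9/4)*(s + 7/2)*(-s + (s + 1/2)**2/4 + 1/2))
  -7/2 < Re(s) < 15/2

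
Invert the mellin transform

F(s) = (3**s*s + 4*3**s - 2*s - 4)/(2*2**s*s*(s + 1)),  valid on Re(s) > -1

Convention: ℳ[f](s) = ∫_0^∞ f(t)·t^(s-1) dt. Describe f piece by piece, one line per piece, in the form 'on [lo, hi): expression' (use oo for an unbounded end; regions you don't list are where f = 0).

decompose at 1/2; ℳ[f](s) sums the 2 pieces' integrals
over [0, 1/2), the kernel integral of t enters the sum
∫ (2 - t)·t^(s-1) over [1/2, 3/2)

on [0, 1/2): t
on [1/2, 3/2): 2 - t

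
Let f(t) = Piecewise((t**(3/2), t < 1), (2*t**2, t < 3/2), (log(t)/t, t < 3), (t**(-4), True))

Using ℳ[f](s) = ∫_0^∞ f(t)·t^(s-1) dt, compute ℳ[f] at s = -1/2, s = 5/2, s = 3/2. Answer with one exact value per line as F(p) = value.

linearity at 1, 3/2, 3 turns ℳ[f](s) into 4 summed integrals
∫ t**(3/2)·t^(s-1) over [0, 1)
over [1, 3/2), the kernel integral of 2*t**2 enters the sum
∫ log(t)/t·t^(s-1) over [3/2, 3)
for t in [3, ∞): the term is ∫ t**(-4)·t^(s-1)

F(-1/2) = -1/3 - 4*sqrt(6)*log(2)/27 - 2*sqrt(3)*log(3)/27 - 106*sqrt(3)/2187 + 4*sqrt(6)*log(3)/27 + 89*sqrt(6)/81
F(5/2) = -34*sqrt(3)/27 - 7/36 + log(2**(sqrt(6)/2)*3**(-sqrt(6)/2 + 2*sqrt(3))) + 35*sqrt(6)/24
F(3/2) = -538*sqrt(3)/135 - 5/21 + log(2**(sqrt(6))*3**(-sqrt(6) + 2*sqrt(3))) + 83*sqrt(6)/28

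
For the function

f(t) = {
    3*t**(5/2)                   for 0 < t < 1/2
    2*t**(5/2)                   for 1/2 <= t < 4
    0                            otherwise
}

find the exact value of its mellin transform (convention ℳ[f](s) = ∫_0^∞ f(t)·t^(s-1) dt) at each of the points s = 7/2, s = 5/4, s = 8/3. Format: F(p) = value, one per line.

linearity at 1/2 turns ℳ[f](s) into 2 summed integrals
∫ 3*t**(5/2)·t^(s-1) over [0, 1/2)
over [1/2, 4), the kernel integral of 2*t**(5/2) enters the sum

F(7/2) = 174763/128
F(5/4) = 2**(1/4)/60 + 1024*sqrt(2)/15
F(8/3) = 3*2**(5/6)/992 + 12288*2**(1/3)/31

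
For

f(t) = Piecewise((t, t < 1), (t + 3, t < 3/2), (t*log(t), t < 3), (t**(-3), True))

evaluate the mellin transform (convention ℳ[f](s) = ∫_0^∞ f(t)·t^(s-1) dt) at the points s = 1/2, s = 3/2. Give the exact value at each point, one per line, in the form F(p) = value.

summing 4 kernel integrals split by 1, 3/2, 3 yields ℳ[f](s)
on [0, 1) integrate f = t against the kernel
the [1, 3/2) slice contributes ∫ (t + 3)·t^(s-1) dt
∫ over [3/2, 3) of t*log(t)·t^(s-1) joins the sum
on [3, ∞) integrate f = t**(-3) against the kernel

F(1/2) = -6 - 178*sqrt(3)/135 + log(2**(sqrt(6)/2)*3**(-sqrt(6)/2 + 2*sqrt(3))) + 23*sqrt(6)/6
F(3/2) = -922*sqrt(3)/675 - 2 + 213*sqrt(6)/100 + log(2**(9*sqrt(6)/20)*3**(-9*sqrt(6)/20 + 18*sqrt(3)/5))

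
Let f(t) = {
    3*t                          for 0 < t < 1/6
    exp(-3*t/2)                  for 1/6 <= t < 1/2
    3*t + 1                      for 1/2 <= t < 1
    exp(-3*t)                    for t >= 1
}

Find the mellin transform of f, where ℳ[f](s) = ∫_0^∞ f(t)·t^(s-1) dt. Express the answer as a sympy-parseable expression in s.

(2*2**s*s*(s + 1)*uppergamma(s, 3) - 5*3**s*s - 2*3**s + 2*4**s*s*(s + 1)*uppergamma(s, 1/4) - 2*4**s*s*(s + 1)*uppergamma(s, 3/4) + 8*6**s*s + 2*6**s + s)/(2*6**s*s*(s + 1))
  Re(s) > -1

undo the common scale on t: t on [0, 1/2); exp(-t/2) on [1/2, 3/2); t + 1 on [3/2, 3); …
treat the 4 regions marked off by 1/6, 1/2, 1 separately and sum
∫ over [0, 1/6) of 3*t·t^(s-1) joins the sum
between 1/6 and 1/2 the integrand is exp(-3*t/2)·t^(s-1)
on [1/2, 1) integrate f = (3*t + 1) against the kernel
segment [1, ∞) carries exp(-3*t); integrate it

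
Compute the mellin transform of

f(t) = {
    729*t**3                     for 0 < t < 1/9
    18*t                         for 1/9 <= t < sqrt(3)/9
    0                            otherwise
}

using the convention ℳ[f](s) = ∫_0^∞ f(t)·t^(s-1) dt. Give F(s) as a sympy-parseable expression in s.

(3**(s/2 + 1/2)*(2*s + 6) - s - 5)/(9**s*(s + 1)*(s + 3))
  Re(s) > -3

peel off the common scale on t: 27*t**3 on [0, 1/3); 6*t on [1/3, sqrt(3)/3)
the common scale on t comes off first: t**3 on [0, 1); 2*t on [1, sqrt(3))
undo the power substitution: t**(3/2) on [0, 1); 2*sqrt(t) on [1, 3)
cuts at 1/9: linearity sums the 2 kernel integrals
on [0, 1/9) integrate f = 729*t**3 against the kernel
over [1/9, sqrt(3)/9), the kernel integral of 18*t enters the sum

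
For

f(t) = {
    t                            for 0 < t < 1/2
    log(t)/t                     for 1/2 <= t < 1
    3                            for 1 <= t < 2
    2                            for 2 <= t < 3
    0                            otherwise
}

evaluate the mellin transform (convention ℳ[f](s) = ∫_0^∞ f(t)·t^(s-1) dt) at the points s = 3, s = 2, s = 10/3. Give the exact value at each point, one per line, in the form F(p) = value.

F(3) = log(2)/8 + 3743/192
F(2) = log(2)/2 + 217/24
F(10/3) = -531/490 + 615*2**(2/3)/20384 + 3*2**(2/3)*log(2)/56 + 12*2**(1/3)/5 + 81*3**(1/3)/5

linearity at 1/2, 1, 2 turns ℳ[f](s) into 4 summed integrals
for t in [0, 1/2): the term is ∫ t·t^(s-1)
∫ over [1/2, 1) of log(t)/t·t^(s-1) joins the sum
piece [1, 2): integrate 3 against the kernel
∫ over [2, 3) of 2·t^(s-1) joins the sum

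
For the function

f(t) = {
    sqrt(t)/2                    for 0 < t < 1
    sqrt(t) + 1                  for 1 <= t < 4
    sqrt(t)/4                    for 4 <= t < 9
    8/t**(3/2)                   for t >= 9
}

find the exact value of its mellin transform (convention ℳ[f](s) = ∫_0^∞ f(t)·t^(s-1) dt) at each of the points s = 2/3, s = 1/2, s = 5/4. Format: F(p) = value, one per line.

back out the power substitution: t/2 on [0, 1); t + 1 on [1, 2); t/4 on [2, 3); …
peel off the common scale on t: t on [0, 1/2); 2*t + 1 on [1/2, 1); t/2 on [1, 3/2); …
slice at 1, 4, 9, transform all 4 pieces, and sum them
on [0, 1): add ∫ sqrt(t)/2·t^(s-1) dt
on [1, 4): add ∫ (sqrt(t) + 1)·t^(s-1) dt
piece [4, 9): integrate sqrt(t)/4 against the kernel
on [9, ∞) integrate f = 8/t**(3/2) against the kernel

F(2/3) = -27/14 + 629*3**(1/3)/210 + 39*2**(1/3)/7
F(1/2) = 275/36
F(5/4) = -38/35 + 232*sqrt(2)/35 + 305*sqrt(3)/21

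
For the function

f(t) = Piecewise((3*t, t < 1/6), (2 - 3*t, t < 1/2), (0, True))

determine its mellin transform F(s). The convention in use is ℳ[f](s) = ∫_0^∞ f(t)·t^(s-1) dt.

remove the common scale on t first: t on [0, 1/2); 2 - t on [1/2, 3/2)
breakpoints 1/6: one integral from each of the 2 segments
on [0, 1/6) integrate f = 3*t against the kernel
piece [1/6, 1/2): integrate (2 - 3*t) against the kernel

(3**s*s/2 + 2*3**s - s - 2)/(6**s*s*(s + 1))
  Re(s) > -1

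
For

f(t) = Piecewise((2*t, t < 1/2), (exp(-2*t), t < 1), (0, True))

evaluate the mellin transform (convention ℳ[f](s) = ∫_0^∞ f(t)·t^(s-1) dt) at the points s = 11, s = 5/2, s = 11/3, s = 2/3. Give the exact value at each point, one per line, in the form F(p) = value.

F(11) = (-321758208 + exp(2) + 118369212*E)*exp(-2)/24576
F(5/2) = sqrt(2)*(-98*sqrt(2) + (-21*sqrt(pi)*erfc(sqrt(2)) + 21*sqrt(pi)*erfc(1) + 8)*exp(2) + 70*E)*exp(-2)/224
F(11/3) = 2**(1/3)*(-14*uppergamma(11/3, 2) + 3 + 14*uppergamma(11/3, 1))/224
F(2/3) = 2**(1/3)*(-5*uppergamma(2/3, 2) + 5*uppergamma(2/3, 1) + 3)/10

the common scale on t comes off first: t on [0, 1); exp(-t) on [1, 2)
treat the 2 regions marked off by 1/2 separately and sum
for t in [0, 1/2): the term is ∫ 2*t·t^(s-1)
on [1/2, 1): add ∫ exp(-2*t)·t^(s-1) dt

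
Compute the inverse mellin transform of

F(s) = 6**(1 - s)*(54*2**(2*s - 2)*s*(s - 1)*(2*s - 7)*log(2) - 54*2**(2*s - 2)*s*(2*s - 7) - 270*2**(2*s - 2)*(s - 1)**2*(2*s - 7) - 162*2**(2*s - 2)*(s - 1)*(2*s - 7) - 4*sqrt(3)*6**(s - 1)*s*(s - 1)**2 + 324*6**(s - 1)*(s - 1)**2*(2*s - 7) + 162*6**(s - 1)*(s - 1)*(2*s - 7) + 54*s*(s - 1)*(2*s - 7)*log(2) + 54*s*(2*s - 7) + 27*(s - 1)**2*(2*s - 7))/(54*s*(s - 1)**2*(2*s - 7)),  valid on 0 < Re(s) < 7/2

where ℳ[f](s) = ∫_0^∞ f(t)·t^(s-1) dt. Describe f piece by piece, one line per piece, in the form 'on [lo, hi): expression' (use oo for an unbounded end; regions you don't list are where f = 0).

strip the shared t-power: 3*t on [0, 1/6); log(3*t) on [1/6, 2/3); 3*t + 3 on [2/3, 1); …
the common scale on t comes off first: t on [0, 1/2); log(t) on [1/2, 2); t + 3 on [2, 3); …
cuts at 1/6, 2/3, 1: linearity sums the 4 kernel integrals
∫ over [0, 1/6) of 3·t^(s-1) joins the sum
on [1/6, 2/3) integrate f = log(3*t)/t against the kernel
∫ (3*t + 3)/t·t^(s-1) over [2/3, 1)
segment [1, ∞) carries sqrt(3)/(27*t**(7/2)); integrate it

on [0, 1/6): 3
on [1/6, 2/3): log(3*t)/t
on [2/3, 1): (3*t + 3)/t
on [1, oo): sqrt(3)/(27*t**(7/2))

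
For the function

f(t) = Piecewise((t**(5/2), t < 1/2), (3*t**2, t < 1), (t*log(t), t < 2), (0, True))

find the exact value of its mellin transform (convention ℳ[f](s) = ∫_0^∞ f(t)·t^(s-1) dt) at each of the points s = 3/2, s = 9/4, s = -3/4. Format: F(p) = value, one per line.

F(3/2) = sqrt(2)*(-15536 + 11567*sqrt(2) + 35840*log(2))/22400
F(9/4) = -19287*2**(1/4)/25688 - 3*2**(3/4)/136 + 2300/2873 + 32*2**(1/4)*log(2)/13
F(-3/4) = -111*2**(1/4)/7 - 3*2**(3/4)/5 + 4*2**(1/4)*log(2) + 92/5

invert the shared t-power to get t**(3/2) on [0, 1/2); 3*t on [1/2, 1); log(t) on [1, 2)
split f at 1/2, 1: ℳ[f](s) collects 3 kernel integrals
piece [0, 1/2): integrate t**(5/2) against the kernel
segment 1/2 to 1 holds 3*t**2; add its integral
between 1 and 2 the integrand is t*log(t)·t^(s-1)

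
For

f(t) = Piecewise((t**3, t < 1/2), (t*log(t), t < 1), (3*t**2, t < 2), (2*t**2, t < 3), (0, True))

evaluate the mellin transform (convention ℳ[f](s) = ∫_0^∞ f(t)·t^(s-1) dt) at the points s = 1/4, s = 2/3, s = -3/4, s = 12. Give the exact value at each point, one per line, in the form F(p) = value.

F(1/4) = 2**(3/4)*(-11544*2**(1/4) + 2340*log(2) + 2097 + 10400*sqrt(2) + 46800*6**(1/4))/11700
F(2/3) = -297/200 + 3*2**(1/3)*log(2)/20 + 471*2**(1/3)/4400 + 3*2**(2/3)/2 + 27*3**(2/3)/4
F(-3/4) = 2**(3/4)*(-828*2**(1/4) + 72*sqrt(2) + 180*log(2) + 216*6**(1/4) + 725)/90
F(12) = log(2)/106496 + 397986667808323/581468160

strip the shared t-power: t on [0, 1/2); log(t)/t on [1/2, 1); 3 on [1, 2); …
slice at 1/2, 1, 2, transform all 4 pieces, and sum them
for t in [0, 1/2): the term is ∫ t**3·t^(s-1)
segment 1/2 to 1 holds t*log(t); add its integral
∫ over [1, 2) of 3*t**2·t^(s-1) joins the sum
on [2, 3): add ∫ 2*t**2·t^(s-1) dt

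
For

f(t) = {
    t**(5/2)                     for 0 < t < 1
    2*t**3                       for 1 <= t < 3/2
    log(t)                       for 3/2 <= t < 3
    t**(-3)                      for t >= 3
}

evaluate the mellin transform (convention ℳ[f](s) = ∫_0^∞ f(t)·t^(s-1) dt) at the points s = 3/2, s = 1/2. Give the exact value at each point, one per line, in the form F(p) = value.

undo the shared t-power: t**(3/2) on [0, 1); 2*t**2 on [1, 3/2); log(t)/t on [3/2, 3); …
summing 4 kernel integrals split by 1, 3/2, 3 yields ℳ[f](s)
segment [0, 1) carries t**(5/2); integrate it
segment 1 to 3/2 holds 2*t**3; add its integral
segment [3/2, 3) carries log(t); integrate it
on [3, ∞): add ∫ t**(-3)·t^(s-1) dt

F(3/2) = -34*sqrt(3)/27 - 7/36 + log(2**(sqrt(6)/2)*3**(-sqrt(6)/2 + 2*sqrt(3))) + 35*sqrt(6)/24
F(1/2) = -538*sqrt(3)/135 - 5/21 + log(2**(sqrt(6))*3**(-sqrt(6) + 2*sqrt(3))) + 83*sqrt(6)/28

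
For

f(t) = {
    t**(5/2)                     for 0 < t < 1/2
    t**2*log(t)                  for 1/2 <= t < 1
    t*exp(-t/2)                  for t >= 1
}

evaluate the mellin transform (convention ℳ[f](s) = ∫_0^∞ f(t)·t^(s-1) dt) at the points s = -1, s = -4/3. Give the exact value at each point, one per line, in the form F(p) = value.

F(-1) = -1/2 + sqrt(2)/6 + log(2)/2 - Ei(-1/2)
F(-4/3) = 2**(1/3)*(-63*2**(2/3) + 12*sqrt(2) + 28*2**(1/3)*uppergamma(-1/3, 1/2) + 42*log(2) + 63)/56

remove the power substitution first: t**5 on [0, sqrt(2)/2); t**4*log(t**2) on [sqrt(2)/2, 1); t**2*exp(-t**2/2) on [1, ∞)
undo the shared t-power: t**3 on [0, sqrt(2)/2); t**2*log(t**2) on [sqrt(2)/2, 1); exp(-t**2/2) on [1, ∞)
strip the power substitution: t**(3/2) on [0, 1/2); t*log(t) on [1/2, 1); exp(-t/2) on [1, ∞)
the 3 pieces separated at 1/2, 1 each add one integral
∫ t**(5/2)·t^(s-1) over [0, 1/2)
[1/2, 1) adds the kernel integral of t**2*log(t)
segment [1, ∞) carries t*exp(-t/2); integrate it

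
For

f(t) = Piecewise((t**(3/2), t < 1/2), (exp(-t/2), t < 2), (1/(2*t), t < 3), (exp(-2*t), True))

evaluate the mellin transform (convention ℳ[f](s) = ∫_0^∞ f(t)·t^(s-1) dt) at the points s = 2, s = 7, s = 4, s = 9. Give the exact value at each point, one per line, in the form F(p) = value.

F(2) = -8*exp(-1) + 7*exp(-6)/4 + sqrt(2)/56 + 1/2 + 5*exp(-1/4)
F(7) = -250496*exp(-1) + sqrt(2)/4352 + 11007*exp(-6)/8 + 665/12 + 3786745*exp(-1/4)/32
F(4) = -256*exp(-1) + sqrt(2)/352 + 183*exp(-6)/8 + 19/6 + 493*exp(-1/4)/4
F(9) = -56115712*exp(-1) + sqrt(2)/21504 + 107667*exp(-6)/4 + 6305/16 + 3392923553*exp(-1/4)/128

along the cuts 1/2, 2, 3, ℳ[f](s) splits into 4 integrals
∫ over [0, 1/2) of t**(3/2)·t^(s-1) joins the sum
∫ exp(-t/2)·t^(s-1) over [1/2, 2)
segment [2, 3) carries 1/(2*t); integrate it
∫ exp(-2*t)·t^(s-1) over [3, ∞)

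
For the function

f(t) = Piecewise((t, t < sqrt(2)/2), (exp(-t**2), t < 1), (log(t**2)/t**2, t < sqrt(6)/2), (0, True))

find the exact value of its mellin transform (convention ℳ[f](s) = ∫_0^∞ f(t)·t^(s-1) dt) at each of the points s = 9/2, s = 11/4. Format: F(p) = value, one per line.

remove the power substitution first: sqrt(t) on [0, 1/2); exp(-t) on [1/2, 1); log(t)/t on [1, 3/2)
the 3 pieces separated at sqrt(2)/2, 1 each add one integral
piece [0, sqrt(2)/2): integrate t against the kernel
[sqrt(2)/2, 1) adds the kernel integral of exp(-t**2)
over [1, sqrt(6)/2), the kernel integral of log(t**2)/t**2 enters the sum

F(9/2) = -6*2**(3/4)*3**(1/4)/25 - 3*2**(3/4)*3**(1/4)*log(2)/10 - uppergamma(9/4, 1)/2 + 2**(1/4)/44 + 8/25 + uppergamma(9/4, 1/2)/2 + 3*2**(3/4)*3**(1/4)*log(3)/10
F(11/4) = -16*2**(5/8)*3**(3/8)/9 - 2*2**(5/8)*3**(3/8)*log(2)/3 - uppergamma(11/8, 1)/2 + 2**(1/8)/15 + uppergamma(11/8, 1/2)/2 + 2*2**(5/8)*3**(3/8)*log(3)/3 + 32/9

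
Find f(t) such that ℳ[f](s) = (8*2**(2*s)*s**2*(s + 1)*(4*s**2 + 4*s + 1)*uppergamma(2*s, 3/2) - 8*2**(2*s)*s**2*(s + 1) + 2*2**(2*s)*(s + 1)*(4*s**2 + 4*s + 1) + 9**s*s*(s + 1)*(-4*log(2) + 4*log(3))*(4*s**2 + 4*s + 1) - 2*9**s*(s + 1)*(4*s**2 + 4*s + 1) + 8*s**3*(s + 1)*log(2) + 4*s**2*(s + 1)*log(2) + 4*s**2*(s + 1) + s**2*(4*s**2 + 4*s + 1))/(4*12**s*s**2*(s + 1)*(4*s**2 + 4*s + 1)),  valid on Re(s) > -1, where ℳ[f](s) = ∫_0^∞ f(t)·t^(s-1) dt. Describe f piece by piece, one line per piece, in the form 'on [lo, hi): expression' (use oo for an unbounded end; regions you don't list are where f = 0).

undo the common scale on t: t on [0, 1/4); sqrt(t)*log(sqrt(t)) on [1/4, 1); log(sqrt(t)) on [1, 9/4); …
strip the power substitution: t**2 on [0, 1/2); t*log(t) on [1/2, 1); log(t) on [1, 3/2); …
integrate the 4 segments split at 1/12, 1/3, 3/4, then add the results
segment [0, 1/12) carries 3*t; integrate it
on [1/12, 1/3): add ∫ sqrt(3)*sqrt(t)*log(sqrt(3)*sqrt(t))·t^(s-1) dt
between 1/3 and 3/4 the integrand is log(sqrt(3)*sqrt(t))·t^(s-1)
∫ over [3/4, ∞) of exp(-sqrt(3)*sqrt(t))·t^(s-1) joins the sum

on [0, 1/12): 3*t
on [1/12, 1/3): sqrt(3)*sqrt(t)*log(sqrt(3)*sqrt(t))
on [1/3, 3/4): log(sqrt(3)*sqrt(t))
on [3/4, oo): exp(-sqrt(3)*sqrt(t))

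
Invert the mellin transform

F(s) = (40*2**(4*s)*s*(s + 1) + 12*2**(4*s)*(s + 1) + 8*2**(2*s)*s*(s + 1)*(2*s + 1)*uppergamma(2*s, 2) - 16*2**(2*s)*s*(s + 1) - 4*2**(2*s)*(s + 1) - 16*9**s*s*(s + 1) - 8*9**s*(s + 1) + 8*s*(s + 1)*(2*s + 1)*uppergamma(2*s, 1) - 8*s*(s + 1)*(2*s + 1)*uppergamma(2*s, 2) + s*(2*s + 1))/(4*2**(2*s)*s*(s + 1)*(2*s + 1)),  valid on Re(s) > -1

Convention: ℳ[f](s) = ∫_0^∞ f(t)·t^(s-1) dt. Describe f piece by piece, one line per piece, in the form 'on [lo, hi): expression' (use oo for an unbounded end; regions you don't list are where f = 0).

peel off the power substitution: t**2 on [0, 1/2); exp(-2*t) on [1/2, 1); t + 1 on [1, 3/2); …
integrate the 5 segments split at 1/4, 1, 9/4, 4, then add the results
the [0, 1/4) slice contributes ∫ t·t^(s-1) dt
piece [1/4, 1): integrate exp(-2*sqrt(t)) against the kernel
on [1, 9/4) integrate f = (sqrt(t) + 1) against the kernel
segment 9/4 to 4 holds (sqrt(t) + 3); add its integral
[4, ∞) adds the kernel integral of exp(-sqrt(t))

on [0, 1/4): t
on [1/4, 1): exp(-2*sqrt(t))
on [1, 9/4): sqrt(t) + 1
on [9/4, 4): sqrt(t) + 3
on [4, oo): exp(-sqrt(t))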